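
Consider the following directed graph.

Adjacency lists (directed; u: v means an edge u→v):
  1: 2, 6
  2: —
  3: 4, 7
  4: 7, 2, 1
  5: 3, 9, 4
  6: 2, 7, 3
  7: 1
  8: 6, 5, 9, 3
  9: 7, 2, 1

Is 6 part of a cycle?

Yes

6 is on a cycle iff 6 can reach itself via ≥1 edge.
6 → 7 → 1 → 6 — yes.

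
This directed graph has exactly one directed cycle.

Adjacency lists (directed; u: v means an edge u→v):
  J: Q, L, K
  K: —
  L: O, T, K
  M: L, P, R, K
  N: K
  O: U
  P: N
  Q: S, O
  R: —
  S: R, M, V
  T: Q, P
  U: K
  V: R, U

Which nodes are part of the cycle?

L, M, Q, S, T

DFS with gray/black marking from Q:
Q gray
  S gray
    R gray
    R black
    M gray
      L gray
        O gray
          U gray
            K gray
            K black
          U black
        O black
        T gray
          T→Q: Q is gray → back edge
Back edge closes the cycle Q → S → M → L → T → Q; its vertices are {L, M, Q, S, T}.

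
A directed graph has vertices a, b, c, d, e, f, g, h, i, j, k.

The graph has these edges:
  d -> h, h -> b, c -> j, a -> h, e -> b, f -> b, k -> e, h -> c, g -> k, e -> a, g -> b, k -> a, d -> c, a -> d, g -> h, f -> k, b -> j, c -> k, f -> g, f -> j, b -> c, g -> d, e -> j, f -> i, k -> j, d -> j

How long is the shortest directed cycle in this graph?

For each vertex v, BFS finds the shortest path from v back to v.
The shortest such closed walk is k → e → b → c → k, length 4.

4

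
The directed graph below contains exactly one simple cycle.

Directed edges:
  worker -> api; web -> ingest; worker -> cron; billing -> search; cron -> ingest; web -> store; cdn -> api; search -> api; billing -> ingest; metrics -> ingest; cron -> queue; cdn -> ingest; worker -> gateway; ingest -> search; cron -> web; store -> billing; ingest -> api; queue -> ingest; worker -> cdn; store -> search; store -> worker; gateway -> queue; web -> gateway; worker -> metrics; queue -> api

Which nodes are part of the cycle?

DFS with gray/black marking from cron:
cron gray
  ingest gray
    api gray
    api black
    search gray
      search→api: api black — skip
    search black
  ingest black
  queue gray
    queue→ingest: ingest black — skip
    queue→api: api black — skip
  queue black
  web gray
    store gray
      worker gray
        worker→cron: cron is gray → back edge
Back edge closes the cycle cron → web → store → worker → cron; its vertices are {web, cron, store, worker}.

web, cron, store, worker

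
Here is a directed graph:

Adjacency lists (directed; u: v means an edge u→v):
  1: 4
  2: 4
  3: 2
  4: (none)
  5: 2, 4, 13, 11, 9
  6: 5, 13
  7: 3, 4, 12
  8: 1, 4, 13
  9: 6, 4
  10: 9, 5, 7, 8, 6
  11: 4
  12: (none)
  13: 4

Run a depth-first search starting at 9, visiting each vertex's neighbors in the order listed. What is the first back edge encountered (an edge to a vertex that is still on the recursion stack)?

5->9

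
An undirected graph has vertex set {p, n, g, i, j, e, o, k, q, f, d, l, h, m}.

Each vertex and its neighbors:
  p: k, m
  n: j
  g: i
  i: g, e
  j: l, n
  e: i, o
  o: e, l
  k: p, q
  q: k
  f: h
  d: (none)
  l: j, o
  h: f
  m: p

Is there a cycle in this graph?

DFS, tracking each vertex's parent; an edge to a visited non-parent vertex closes a cycle.
Start from p:
visit p (parent –)
  visit k (parent p)
    k–p: parent, skip
    visit q (parent k)
      q–k: parent, skip
  visit m (parent p)
    m–p: parent, skip
visit n (parent –)
  visit j (parent n)
    visit l (parent j)
      l–j: parent, skip
      visit o (parent l)
        visit e (parent o)
          visit i (parent e)
            visit g (parent i)
              g–i: parent, skip
            i–e: parent, skip
          e–o: parent, skip
        o–l: parent, skip
    j–n: parent, skip
visit f (parent –)
  visit h (parent f)
    h–f: parent, skip
visit d (parent –)
No non-parent visited neighbor found — the graph is a forest.

No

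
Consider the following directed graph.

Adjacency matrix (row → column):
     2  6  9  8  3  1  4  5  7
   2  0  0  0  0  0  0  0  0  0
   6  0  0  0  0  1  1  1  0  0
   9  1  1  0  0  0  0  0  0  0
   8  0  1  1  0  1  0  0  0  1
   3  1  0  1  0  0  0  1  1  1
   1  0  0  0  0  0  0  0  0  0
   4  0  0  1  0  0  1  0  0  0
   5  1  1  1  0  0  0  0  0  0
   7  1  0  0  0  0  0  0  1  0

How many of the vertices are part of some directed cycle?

A vertex is on a directed cycle iff it belongs to a strongly connected component of size ≥ 2 (or has a self-loop).
The vertices on cycles are {3, 4, 5, 6, 7, 9} — 6 in total.

6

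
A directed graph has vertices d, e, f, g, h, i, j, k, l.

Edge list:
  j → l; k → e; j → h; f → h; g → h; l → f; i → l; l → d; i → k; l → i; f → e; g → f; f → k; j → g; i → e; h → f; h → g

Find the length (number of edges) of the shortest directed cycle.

2

For each vertex v, BFS finds the shortest path from v back to v.
The shortest such closed walk is l → i → l, length 2.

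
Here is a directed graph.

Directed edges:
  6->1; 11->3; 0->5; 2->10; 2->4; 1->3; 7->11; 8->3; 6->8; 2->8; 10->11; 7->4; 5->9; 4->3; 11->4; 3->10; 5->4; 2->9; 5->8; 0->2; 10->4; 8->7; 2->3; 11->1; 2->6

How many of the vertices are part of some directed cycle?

5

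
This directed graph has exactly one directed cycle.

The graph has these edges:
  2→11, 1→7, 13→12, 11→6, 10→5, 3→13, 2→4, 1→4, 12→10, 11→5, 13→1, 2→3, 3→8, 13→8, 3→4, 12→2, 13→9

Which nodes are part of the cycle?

2, 3, 12, 13

DFS with gray/black marking from 13:
13 gray
  1 gray
    4 gray
    4 black
    7 gray
    7 black
  1 black
  8 gray
  8 black
  12 gray
    2 gray
      2→4: 4 black — skip
      3 gray
        3→13: 13 is gray → back edge
Back edge closes the cycle 13 → 12 → 2 → 3 → 13; its vertices are {2, 3, 12, 13}.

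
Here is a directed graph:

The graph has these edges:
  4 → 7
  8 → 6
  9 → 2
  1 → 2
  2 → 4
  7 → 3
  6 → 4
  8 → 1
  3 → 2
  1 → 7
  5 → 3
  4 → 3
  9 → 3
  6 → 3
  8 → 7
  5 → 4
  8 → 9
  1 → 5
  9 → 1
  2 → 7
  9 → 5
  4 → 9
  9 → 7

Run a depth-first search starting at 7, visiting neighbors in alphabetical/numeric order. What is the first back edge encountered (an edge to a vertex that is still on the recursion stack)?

4→3

DFS from 7 (visiting neighbors in alphabetical/numeric order); mark gray on enter, black on exit:
7 gray
  3 gray
    2 gray
      4 gray
        4→3: 3 is gray → back edge
First back edge: 4 → 3.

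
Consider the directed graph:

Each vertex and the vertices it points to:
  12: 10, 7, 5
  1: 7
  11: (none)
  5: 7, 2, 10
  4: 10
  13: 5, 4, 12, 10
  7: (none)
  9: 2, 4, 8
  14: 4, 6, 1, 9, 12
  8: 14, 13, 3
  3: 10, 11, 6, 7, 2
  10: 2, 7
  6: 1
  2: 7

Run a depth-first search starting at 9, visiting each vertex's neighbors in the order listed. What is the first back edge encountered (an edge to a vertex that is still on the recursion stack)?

DFS from 9 (visiting each vertex's neighbors in the order listed); mark gray on enter, black on exit:
9 gray
  2 gray
    7 gray
    7 black
  2 black
  4 gray
    10 gray
      10→2: 2 black — skip
      10→7: 7 black — skip
    10 black
  4 black
  8 gray
    14 gray
      14→4: 4 black — skip
      6 gray
        1 gray
          1→7: 7 black — skip
        1 black
      6 black
      14→1: 1 black — skip
      14→9: 9 is gray → back edge
First back edge: 14 → 9.

14→9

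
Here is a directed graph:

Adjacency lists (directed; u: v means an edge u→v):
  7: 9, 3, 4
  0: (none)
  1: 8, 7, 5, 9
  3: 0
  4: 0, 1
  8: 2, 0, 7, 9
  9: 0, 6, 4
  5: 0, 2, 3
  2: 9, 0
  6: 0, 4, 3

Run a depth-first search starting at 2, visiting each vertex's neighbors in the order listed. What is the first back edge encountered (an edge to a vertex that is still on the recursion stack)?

DFS from 2 (visiting each vertex's neighbors in the order listed); mark gray on enter, black on exit:
2 gray
  9 gray
    0 gray
    0 black
    6 gray
      6→0: 0 black — skip
      4 gray
        4→0: 0 black — skip
        1 gray
          8 gray
            8→2: 2 is gray → back edge
First back edge: 8 → 2.

8→2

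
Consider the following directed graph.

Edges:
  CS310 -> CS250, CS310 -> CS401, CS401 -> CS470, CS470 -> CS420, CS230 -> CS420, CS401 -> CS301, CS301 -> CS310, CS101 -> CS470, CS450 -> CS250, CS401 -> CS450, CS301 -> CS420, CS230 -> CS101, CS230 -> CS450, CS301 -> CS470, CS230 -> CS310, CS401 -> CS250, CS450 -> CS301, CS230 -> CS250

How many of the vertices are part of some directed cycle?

4

A vertex is on a directed cycle iff it belongs to a strongly connected component of size ≥ 2 (or has a self-loop).
The vertices on cycles are {CS301, CS310, CS401, CS450} — 4 in total.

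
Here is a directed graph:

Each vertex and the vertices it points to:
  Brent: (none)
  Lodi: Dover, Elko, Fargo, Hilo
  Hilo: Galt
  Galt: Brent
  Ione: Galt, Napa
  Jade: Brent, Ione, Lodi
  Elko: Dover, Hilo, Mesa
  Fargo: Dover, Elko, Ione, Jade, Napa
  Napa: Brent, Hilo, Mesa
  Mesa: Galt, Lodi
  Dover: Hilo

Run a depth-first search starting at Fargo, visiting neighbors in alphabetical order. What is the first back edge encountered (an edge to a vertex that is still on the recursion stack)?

DFS from Fargo (visiting neighbors in alphabetical order); mark gray on enter, black on exit:
Fargo gray
  Dover gray
    Hilo gray
      Galt gray
        Brent gray
        Brent black
      Galt black
    Hilo black
  Dover black
  Elko gray
    Elko→Dover: Dover black — skip
    Elko→Hilo: Hilo black — skip
    Mesa gray
      Mesa→Galt: Galt black — skip
      Lodi gray
        Lodi→Dover: Dover black — skip
        Lodi→Elko: Elko is gray → back edge
First back edge: Lodi → Elko.

Lodi->Elko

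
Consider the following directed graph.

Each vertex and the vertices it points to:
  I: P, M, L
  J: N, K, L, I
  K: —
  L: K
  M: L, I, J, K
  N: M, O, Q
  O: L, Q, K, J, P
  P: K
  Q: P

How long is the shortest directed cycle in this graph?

2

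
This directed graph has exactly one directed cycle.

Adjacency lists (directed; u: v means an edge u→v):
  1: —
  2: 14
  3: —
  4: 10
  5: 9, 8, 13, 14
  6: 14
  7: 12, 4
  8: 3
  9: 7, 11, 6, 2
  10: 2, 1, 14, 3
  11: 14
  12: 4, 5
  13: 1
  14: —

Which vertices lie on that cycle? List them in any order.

5, 7, 9, 12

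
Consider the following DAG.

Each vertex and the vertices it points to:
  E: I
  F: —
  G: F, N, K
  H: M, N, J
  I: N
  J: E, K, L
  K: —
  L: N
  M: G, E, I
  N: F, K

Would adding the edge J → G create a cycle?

No

Adding J→G creates a cycle iff G can already reach J.
Explore from G: no path reaches J. The graph stays acyclic.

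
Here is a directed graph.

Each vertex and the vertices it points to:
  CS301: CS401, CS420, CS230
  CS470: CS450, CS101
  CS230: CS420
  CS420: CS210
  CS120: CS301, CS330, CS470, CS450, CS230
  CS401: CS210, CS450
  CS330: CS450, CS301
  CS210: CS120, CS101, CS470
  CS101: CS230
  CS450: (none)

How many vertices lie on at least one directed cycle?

A vertex is on a directed cycle iff it belongs to a strongly connected component of size ≥ 2 (or has a self-loop).
The vertices on cycles are {CS101, CS120, CS210, CS230, CS301, CS330, CS401, CS420, CS470} — 9 in total.

9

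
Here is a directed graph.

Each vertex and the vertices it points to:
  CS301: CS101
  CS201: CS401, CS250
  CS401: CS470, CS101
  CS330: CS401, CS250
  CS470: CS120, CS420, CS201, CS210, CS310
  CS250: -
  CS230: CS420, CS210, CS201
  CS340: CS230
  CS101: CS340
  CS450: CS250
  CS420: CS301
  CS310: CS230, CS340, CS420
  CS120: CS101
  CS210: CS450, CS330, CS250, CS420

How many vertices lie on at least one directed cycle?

12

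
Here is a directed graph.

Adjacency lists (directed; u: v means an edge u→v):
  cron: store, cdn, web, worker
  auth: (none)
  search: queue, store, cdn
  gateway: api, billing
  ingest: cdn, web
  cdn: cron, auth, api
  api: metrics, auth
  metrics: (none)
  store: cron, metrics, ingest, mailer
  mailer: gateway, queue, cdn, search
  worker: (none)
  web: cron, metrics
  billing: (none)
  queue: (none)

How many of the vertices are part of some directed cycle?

7

A vertex is on a directed cycle iff it belongs to a strongly connected component of size ≥ 2 (or has a self-loop).
The vertices on cycles are {cdn, web, cron, store, ingest, mailer, search} — 7 in total.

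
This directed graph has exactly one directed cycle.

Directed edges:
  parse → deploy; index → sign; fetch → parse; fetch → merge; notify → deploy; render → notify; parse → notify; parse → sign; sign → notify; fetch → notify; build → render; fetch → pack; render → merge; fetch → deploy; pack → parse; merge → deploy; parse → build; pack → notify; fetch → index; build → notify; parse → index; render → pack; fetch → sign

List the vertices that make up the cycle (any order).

pack, build, parse, render

DFS with gray/black marking from pack:
pack gray
  notify gray
    deploy gray
    deploy black
  notify black
  parse gray
    build gray
      render gray
        render→notify: notify black — skip
        render→pack: pack is gray → back edge
Back edge closes the cycle pack → parse → build → render → pack; its vertices are {pack, build, parse, render}.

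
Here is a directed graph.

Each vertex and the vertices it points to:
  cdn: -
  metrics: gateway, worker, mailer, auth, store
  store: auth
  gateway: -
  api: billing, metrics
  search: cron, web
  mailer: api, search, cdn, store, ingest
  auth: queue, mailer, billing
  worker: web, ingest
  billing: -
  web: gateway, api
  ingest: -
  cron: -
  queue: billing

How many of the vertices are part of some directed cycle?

A vertex is on a directed cycle iff it belongs to a strongly connected component of size ≥ 2 (or has a self-loop).
The vertices on cycles are {api, web, auth, store, mailer, search, worker, metrics} — 8 in total.

8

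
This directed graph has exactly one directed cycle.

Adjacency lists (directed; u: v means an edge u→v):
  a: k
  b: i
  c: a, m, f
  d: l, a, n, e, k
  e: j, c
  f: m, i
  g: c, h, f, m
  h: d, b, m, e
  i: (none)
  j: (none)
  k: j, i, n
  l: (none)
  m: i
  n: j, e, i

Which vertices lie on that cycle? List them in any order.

a, c, e, k, n

DFS with gray/black marking from e:
e gray
  j gray
  j black
  c gray
    a gray
      k gray
        k→j: j black — skip
        i gray
        i black
        n gray
          n→j: j black — skip
          n→e: e is gray → back edge
Back edge closes the cycle e → c → a → k → n → e; its vertices are {a, c, e, k, n}.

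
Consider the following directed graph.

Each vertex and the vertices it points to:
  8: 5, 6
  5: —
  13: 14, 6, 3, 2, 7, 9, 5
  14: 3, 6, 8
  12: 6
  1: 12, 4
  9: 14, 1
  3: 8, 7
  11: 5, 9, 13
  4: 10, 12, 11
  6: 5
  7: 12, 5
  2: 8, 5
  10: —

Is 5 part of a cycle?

No

5 lies on a cycle iff there is a path from 5 back to itself.
Exploring from 5, it never reaches itself; equivalently, its strongly connected component is a singleton.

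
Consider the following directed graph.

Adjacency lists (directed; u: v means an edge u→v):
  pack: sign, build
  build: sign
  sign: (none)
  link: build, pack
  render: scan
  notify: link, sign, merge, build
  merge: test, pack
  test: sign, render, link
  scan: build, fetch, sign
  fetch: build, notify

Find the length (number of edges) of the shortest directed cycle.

For each vertex v, BFS finds the shortest path from v back to v.
The shortest such closed walk is render → scan → fetch → notify → merge → test → render, length 6.

6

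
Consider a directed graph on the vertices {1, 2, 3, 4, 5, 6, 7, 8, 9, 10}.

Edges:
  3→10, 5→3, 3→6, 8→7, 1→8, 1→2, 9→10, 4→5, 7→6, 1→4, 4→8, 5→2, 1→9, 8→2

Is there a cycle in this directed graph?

DFS with white/gray/black marking, starting from 3:
3 gray
  10 gray
  10 black
  6 gray
  6 black
3 black
1 gray
  2 gray
  2 black
  9 gray
    9→10: 10 black — skip
  9 black
  8 gray
    7 gray
      7→6: 6 black — skip
    7 black
    8→2: 2 black — skip
  8 black
  4 gray
    4→8: 8 black — skip
    5 gray
      5→2: 2 black — skip
      5→3: 3 black — skip
    5 black
  4 black
1 black
Every edge goes to a white or black vertex — no back edge, so the graph is acyclic.

No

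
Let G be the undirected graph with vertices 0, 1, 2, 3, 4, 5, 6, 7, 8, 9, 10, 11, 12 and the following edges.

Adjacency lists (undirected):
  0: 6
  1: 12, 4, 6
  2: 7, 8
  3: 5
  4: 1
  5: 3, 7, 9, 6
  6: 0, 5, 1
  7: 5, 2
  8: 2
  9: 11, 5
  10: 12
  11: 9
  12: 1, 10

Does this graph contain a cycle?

No

DFS, tracking each vertex's parent; an edge to a visited non-parent vertex closes a cycle.
Start from 12:
visit 12 (parent –)
  visit 1 (parent 12)
    1–12: parent, skip
    visit 4 (parent 1)
      4–1: parent, skip
    visit 6 (parent 1)
      visit 0 (parent 6)
        0–6: parent, skip
      visit 5 (parent 6)
        visit 3 (parent 5)
          3–5: parent, skip
        visit 7 (parent 5)
          7–5: parent, skip
          visit 2 (parent 7)
            2–7: parent, skip
            visit 8 (parent 2)
              8–2: parent, skip
        visit 9 (parent 5)
          visit 11 (parent 9)
            11–9: parent, skip
          9–5: parent, skip
        5–6: parent, skip
      6–1: parent, skip
  visit 10 (parent 12)
    10–12: parent, skip
No non-parent visited neighbor found — the graph is a forest.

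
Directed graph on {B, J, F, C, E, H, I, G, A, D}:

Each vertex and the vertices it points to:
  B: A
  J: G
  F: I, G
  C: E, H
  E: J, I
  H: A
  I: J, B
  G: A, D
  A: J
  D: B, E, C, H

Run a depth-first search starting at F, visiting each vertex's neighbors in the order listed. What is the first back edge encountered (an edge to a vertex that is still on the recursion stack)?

A→J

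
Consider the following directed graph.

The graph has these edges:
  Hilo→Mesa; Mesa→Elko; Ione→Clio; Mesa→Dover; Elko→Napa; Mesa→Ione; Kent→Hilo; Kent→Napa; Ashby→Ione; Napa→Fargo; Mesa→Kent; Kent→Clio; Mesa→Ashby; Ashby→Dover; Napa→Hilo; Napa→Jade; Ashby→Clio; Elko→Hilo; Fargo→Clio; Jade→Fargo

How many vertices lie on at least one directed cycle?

5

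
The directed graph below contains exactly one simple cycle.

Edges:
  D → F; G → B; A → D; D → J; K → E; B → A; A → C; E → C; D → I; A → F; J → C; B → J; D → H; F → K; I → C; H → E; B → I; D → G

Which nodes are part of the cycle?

DFS with gray/black marking from A:
A gray
  F gray
    K gray
      E gray
        C gray
        C black
      E black
    K black
  F black
  A→C: C black — skip
  D gray
    I gray
      I→C: C black — skip
    I black
    G gray
      B gray
        B→I: I black — skip
        J gray
          J→C: C black — skip
        J black
        B→A: A is gray → back edge
Back edge closes the cycle A → D → G → B → A; its vertices are {A, B, D, G}.

A, B, D, G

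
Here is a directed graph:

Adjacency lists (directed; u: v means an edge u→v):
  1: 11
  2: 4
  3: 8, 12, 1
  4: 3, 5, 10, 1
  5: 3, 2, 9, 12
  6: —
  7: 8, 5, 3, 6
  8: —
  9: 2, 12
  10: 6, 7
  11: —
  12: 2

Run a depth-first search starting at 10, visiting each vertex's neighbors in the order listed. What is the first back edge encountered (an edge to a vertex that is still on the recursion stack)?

4→3

DFS from 10 (visiting each vertex's neighbors in the order listed); mark gray on enter, black on exit:
10 gray
  6 gray
  6 black
  7 gray
    8 gray
    8 black
    5 gray
      3 gray
        3→8: 8 black — skip
        12 gray
          2 gray
            4 gray
              4→3: 3 is gray → back edge
First back edge: 4 → 3.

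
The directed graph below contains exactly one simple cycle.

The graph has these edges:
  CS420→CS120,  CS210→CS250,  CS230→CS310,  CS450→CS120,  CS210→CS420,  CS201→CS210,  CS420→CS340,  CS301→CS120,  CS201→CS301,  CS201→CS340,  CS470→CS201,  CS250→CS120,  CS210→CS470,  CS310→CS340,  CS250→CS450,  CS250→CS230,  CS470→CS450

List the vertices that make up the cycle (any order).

CS201, CS210, CS470

DFS with gray/black marking from CS210:
CS210 gray
  CS250 gray
    CS230 gray
      CS310 gray
        CS340 gray
        CS340 black
      CS310 black
    CS230 black
    CS120 gray
    CS120 black
    CS450 gray
      CS450→CS120: CS120 black — skip
    CS450 black
  CS250 black
  CS420 gray
    CS420→CS120: CS120 black — skip
    CS420→CS340: CS340 black — skip
  CS420 black
  CS470 gray
    CS470→CS450: CS450 black — skip
    CS201 gray
      CS201→CS340: CS340 black — skip
      CS301 gray
        CS301→CS120: CS120 black — skip
      CS301 black
      CS201→CS210: CS210 is gray → back edge
Back edge closes the cycle CS210 → CS470 → CS201 → CS210; its vertices are {CS201, CS210, CS470}.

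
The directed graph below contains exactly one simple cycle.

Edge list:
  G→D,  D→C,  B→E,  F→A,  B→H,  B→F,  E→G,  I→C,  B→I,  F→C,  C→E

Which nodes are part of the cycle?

C, D, E, G

DFS with gray/black marking from C:
C gray
  E gray
    G gray
      D gray
        D→C: C is gray → back edge
Back edge closes the cycle C → E → G → D → C; its vertices are {C, D, E, G}.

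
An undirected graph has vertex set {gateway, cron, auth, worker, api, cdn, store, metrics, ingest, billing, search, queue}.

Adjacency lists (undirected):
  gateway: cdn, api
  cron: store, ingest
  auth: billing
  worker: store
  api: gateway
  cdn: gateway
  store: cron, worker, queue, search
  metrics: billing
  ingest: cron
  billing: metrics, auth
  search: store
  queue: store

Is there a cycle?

DFS, tracking each vertex's parent; an edge to a visited non-parent vertex closes a cycle.
Start from billing:
visit billing (parent –)
  visit metrics (parent billing)
    metrics–billing: parent, skip
  visit auth (parent billing)
    auth–billing: parent, skip
visit gateway (parent –)
  visit cdn (parent gateway)
    cdn–gateway: parent, skip
  visit api (parent gateway)
    api–gateway: parent, skip
visit cron (parent –)
  visit store (parent cron)
    store–cron: parent, skip
    visit worker (parent store)
      worker–store: parent, skip
    visit queue (parent store)
      queue–store: parent, skip
    visit search (parent store)
      search–store: parent, skip
  visit ingest (parent cron)
    ingest–cron: parent, skip
No non-parent visited neighbor found — the graph is a forest.

No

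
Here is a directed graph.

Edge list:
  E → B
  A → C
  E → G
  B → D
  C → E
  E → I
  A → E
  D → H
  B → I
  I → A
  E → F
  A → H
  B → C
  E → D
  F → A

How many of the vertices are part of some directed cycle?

6

A vertex is on a directed cycle iff it belongs to a strongly connected component of size ≥ 2 (or has a self-loop).
The vertices on cycles are {A, B, C, E, F, I} — 6 in total.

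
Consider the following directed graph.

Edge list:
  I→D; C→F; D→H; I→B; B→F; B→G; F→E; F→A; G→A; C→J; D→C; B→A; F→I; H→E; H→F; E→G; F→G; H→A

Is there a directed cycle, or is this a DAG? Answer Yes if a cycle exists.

Yes

DFS with white/gray/black marking, starting from F:
F gray
  A gray
  A black
  G gray
    G→A: A black — skip
  G black
  I gray
    D gray
      H gray
        H→F: F is gray → back edge
Back edge found, so a cycle exists: F → I → D → H → F.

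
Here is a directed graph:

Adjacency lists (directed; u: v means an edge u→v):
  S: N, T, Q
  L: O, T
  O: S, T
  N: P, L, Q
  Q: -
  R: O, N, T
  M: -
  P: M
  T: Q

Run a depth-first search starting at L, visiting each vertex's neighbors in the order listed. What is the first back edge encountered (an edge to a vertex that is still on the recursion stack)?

N→L

DFS from L (visiting each vertex's neighbors in the order listed); mark gray on enter, black on exit:
L gray
  O gray
    S gray
      N gray
        P gray
          M gray
          M black
        P black
        N→L: L is gray → back edge
First back edge: N → L.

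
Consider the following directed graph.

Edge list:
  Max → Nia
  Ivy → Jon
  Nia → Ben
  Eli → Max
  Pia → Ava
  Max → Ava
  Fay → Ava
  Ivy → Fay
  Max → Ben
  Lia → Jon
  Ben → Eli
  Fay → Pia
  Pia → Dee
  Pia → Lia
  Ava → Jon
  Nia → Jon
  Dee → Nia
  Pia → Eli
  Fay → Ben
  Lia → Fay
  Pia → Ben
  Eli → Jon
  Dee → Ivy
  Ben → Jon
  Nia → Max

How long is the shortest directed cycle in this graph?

For each vertex v, BFS finds the shortest path from v back to v.
The shortest such closed walk is Nia → Max → Nia, length 2.

2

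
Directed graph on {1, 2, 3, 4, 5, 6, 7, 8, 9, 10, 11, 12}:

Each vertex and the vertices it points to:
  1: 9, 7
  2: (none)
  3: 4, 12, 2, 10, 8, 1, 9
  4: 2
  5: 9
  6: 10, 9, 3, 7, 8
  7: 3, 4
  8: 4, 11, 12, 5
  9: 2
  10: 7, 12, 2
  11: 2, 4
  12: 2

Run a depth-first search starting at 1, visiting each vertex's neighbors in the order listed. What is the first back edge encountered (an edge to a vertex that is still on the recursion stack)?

10→7

DFS from 1 (visiting each vertex's neighbors in the order listed); mark gray on enter, black on exit:
1 gray
  9 gray
    2 gray
    2 black
  9 black
  7 gray
    3 gray
      4 gray
        4→2: 2 black — skip
      4 black
      12 gray
        12→2: 2 black — skip
      12 black
      3→2: 2 black — skip
      10 gray
        10→7: 7 is gray → back edge
First back edge: 10 → 7.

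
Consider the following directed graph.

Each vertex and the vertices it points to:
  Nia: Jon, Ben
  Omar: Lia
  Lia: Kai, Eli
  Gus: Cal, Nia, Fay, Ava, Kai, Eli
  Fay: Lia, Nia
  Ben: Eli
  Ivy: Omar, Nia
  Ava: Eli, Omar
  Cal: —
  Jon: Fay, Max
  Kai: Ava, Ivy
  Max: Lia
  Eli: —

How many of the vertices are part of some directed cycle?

A vertex is on a directed cycle iff it belongs to a strongly connected component of size ≥ 2 (or has a self-loop).
The vertices on cycles are {Ava, Fay, Ivy, Jon, Kai, Lia, Max, Nia, Omar} — 9 in total.

9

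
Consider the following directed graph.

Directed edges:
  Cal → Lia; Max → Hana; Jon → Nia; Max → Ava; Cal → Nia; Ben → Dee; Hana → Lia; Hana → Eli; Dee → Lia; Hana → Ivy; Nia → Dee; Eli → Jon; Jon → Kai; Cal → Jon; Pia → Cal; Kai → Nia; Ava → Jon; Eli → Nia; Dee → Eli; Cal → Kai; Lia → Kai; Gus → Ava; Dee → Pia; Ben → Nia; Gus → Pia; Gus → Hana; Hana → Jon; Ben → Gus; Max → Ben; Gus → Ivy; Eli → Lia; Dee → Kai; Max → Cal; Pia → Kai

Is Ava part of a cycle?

Ava lies on a cycle iff there is a path from Ava back to itself.
Exploring from Ava, it never reaches itself; equivalently, its strongly connected component is a singleton.

No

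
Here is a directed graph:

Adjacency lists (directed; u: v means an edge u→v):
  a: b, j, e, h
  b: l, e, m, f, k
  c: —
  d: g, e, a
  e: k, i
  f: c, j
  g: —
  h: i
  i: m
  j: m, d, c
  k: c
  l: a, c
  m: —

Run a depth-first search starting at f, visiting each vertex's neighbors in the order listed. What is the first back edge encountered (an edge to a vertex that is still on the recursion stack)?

DFS from f (visiting each vertex's neighbors in the order listed); mark gray on enter, black on exit:
f gray
  c gray
  c black
  j gray
    m gray
    m black
    d gray
      g gray
      g black
      e gray
        k gray
          k→c: c black — skip
        k black
        i gray
          i→m: m black — skip
        i black
      e black
      a gray
        b gray
          l gray
            l→a: a is gray → back edge
First back edge: l → a.

l->a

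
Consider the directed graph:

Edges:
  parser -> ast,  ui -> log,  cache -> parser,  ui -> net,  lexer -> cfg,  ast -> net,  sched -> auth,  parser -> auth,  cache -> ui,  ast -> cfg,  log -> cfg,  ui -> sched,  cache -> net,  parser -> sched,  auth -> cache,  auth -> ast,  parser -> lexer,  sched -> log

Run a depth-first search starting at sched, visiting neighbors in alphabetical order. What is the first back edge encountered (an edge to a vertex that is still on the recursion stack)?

DFS from sched (visiting neighbors in alphabetical order); mark gray on enter, black on exit:
sched gray
  auth gray
    ast gray
      cfg gray
      cfg black
      net gray
      net black
    ast black
    cache gray
      cache→net: net black — skip
      parser gray
        parser→ast: ast black — skip
        parser→auth: auth is gray → back edge
First back edge: parser → auth.

parser->auth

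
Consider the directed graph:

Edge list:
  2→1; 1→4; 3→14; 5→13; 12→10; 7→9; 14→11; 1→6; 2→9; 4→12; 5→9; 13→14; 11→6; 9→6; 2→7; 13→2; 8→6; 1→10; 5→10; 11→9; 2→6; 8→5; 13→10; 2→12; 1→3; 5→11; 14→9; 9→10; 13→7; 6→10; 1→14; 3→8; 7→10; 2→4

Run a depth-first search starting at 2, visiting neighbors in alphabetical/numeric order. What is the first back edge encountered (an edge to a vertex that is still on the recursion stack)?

13→2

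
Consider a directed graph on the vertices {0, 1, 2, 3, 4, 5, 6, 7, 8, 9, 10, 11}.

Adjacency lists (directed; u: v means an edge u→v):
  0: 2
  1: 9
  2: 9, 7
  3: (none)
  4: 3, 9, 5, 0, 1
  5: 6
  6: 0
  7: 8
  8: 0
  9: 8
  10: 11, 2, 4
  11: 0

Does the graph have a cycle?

DFS with white/gray/black marking, starting from 4:
4 gray
  3 gray
  3 black
  9 gray
    8 gray
      0 gray
        2 gray
          2→9: 9 is gray → back edge
Back edge found, so a cycle exists: 9 → 8 → 0 → 2 → 9.

Yes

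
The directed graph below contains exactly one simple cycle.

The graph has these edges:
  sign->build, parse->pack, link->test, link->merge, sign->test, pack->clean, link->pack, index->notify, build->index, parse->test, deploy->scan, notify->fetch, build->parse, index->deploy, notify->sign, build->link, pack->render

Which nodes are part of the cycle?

sign, build, index, notify

DFS with gray/black marking from build:
build gray
  index gray
    notify gray
      sign gray
        test gray
        test black
        sign→build: build is gray → back edge
Back edge closes the cycle build → index → notify → sign → build; its vertices are {sign, build, index, notify}.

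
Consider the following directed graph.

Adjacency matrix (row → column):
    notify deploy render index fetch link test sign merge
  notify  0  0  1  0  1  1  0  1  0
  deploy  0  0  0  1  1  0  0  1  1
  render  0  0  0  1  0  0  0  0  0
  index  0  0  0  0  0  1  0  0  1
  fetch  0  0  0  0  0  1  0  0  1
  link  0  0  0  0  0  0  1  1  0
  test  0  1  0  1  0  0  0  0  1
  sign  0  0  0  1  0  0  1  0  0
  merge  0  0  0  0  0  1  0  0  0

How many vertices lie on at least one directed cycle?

7

A vertex is on a directed cycle iff it belongs to a strongly connected component of size ≥ 2 (or has a self-loop).
The vertices on cycles are {link, sign, test, fetch, index, merge, deploy} — 7 in total.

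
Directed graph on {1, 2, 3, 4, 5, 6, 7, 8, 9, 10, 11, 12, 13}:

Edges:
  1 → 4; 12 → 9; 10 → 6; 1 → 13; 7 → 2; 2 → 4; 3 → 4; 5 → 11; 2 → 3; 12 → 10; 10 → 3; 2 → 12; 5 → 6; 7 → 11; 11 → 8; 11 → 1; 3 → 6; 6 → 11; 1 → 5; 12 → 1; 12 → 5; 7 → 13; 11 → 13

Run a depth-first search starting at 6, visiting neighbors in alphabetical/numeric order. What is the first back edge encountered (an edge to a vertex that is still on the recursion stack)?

DFS from 6 (visiting neighbors in alphabetical/numeric order); mark gray on enter, black on exit:
6 gray
  11 gray
    1 gray
      4 gray
      4 black
      5 gray
        5→6: 6 is gray → back edge
First back edge: 5 → 6.

5->6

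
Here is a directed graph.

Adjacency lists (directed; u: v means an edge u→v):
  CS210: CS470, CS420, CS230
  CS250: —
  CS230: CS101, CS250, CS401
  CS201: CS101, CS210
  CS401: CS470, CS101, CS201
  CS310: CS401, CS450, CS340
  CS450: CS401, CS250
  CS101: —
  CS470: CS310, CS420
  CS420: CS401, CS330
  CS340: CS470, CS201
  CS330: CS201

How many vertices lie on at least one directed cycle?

A vertex is on a directed cycle iff it belongs to a strongly connected component of size ≥ 2 (or has a self-loop).
The vertices on cycles are {CS201, CS210, CS230, CS310, CS330, CS340, CS401, CS420, CS450, CS470} — 10 in total.

10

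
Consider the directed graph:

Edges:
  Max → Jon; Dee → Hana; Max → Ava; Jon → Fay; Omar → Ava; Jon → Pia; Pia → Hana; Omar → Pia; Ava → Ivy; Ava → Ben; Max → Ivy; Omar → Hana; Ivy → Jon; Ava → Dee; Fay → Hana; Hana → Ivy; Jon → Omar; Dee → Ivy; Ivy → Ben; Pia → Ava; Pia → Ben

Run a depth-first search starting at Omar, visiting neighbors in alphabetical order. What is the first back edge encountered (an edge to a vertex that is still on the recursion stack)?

DFS from Omar (visiting neighbors in alphabetical order); mark gray on enter, black on exit:
Omar gray
  Ava gray
    Ben gray
    Ben black
    Dee gray
      Hana gray
        Ivy gray
          Ivy→Ben: Ben black — skip
          Jon gray
            Fay gray
              Fay→Hana: Hana is gray → back edge
First back edge: Fay → Hana.

Fay→Hana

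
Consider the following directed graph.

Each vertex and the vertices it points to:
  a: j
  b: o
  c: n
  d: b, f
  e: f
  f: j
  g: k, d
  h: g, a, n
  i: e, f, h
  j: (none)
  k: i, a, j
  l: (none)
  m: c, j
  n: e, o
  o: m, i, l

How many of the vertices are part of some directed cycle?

A vertex is on a directed cycle iff it belongs to a strongly connected component of size ≥ 2 (or has a self-loop).
The vertices on cycles are {b, c, d, g, h, i, k, m, n, o} — 10 in total.

10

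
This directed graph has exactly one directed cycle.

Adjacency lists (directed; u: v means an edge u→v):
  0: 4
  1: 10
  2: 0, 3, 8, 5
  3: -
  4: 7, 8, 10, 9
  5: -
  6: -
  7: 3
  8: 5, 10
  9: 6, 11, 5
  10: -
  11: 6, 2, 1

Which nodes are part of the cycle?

0, 2, 4, 9, 11

DFS with gray/black marking from 2:
2 gray
  0 gray
    4 gray
      7 gray
        3 gray
        3 black
      7 black
      8 gray
        5 gray
        5 black
        10 gray
        10 black
      8 black
      4→10: 10 black — skip
      9 gray
        6 gray
        6 black
        11 gray
          11→6: 6 black — skip
          11→2: 2 is gray → back edge
Back edge closes the cycle 2 → 0 → 4 → 9 → 11 → 2; its vertices are {0, 2, 4, 9, 11}.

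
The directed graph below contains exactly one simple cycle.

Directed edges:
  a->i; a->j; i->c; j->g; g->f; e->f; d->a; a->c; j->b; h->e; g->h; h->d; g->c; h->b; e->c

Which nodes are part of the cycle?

a, d, g, h, j

DFS with gray/black marking from a:
a gray
  j gray
    g gray
      h gray
        b gray
        b black
        e gray
          f gray
          f black
          c gray
          c black
        e black
        d gray
          d→a: a is gray → back edge
Back edge closes the cycle a → j → g → h → d → a; its vertices are {a, d, g, h, j}.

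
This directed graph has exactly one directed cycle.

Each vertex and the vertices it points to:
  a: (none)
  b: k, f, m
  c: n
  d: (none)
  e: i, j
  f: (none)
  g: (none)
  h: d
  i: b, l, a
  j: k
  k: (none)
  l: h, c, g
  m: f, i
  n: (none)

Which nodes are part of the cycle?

b, i, m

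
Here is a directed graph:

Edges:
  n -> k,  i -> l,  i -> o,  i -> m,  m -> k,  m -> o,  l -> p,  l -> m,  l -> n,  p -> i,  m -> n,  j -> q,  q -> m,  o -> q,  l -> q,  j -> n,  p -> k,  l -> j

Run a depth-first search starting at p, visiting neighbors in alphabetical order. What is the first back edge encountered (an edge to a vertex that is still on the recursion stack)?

o→q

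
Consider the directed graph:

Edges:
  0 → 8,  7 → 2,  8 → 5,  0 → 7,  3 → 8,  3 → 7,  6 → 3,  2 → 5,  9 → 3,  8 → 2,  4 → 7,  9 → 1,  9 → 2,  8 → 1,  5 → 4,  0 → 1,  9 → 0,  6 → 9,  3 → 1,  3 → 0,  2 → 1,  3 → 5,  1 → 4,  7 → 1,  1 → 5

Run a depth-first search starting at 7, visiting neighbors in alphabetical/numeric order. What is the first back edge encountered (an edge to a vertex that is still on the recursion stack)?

4→7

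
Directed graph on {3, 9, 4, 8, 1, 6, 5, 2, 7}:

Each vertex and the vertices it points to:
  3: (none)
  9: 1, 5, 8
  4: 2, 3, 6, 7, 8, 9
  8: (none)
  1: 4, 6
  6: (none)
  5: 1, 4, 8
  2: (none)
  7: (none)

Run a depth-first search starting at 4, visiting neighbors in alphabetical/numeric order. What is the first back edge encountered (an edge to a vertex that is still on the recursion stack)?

DFS from 4 (visiting neighbors in alphabetical/numeric order); mark gray on enter, black on exit:
4 gray
  2 gray
  2 black
  3 gray
  3 black
  6 gray
  6 black
  7 gray
  7 black
  8 gray
  8 black
  9 gray
    1 gray
      1→4: 4 is gray → back edge
First back edge: 1 → 4.

1->4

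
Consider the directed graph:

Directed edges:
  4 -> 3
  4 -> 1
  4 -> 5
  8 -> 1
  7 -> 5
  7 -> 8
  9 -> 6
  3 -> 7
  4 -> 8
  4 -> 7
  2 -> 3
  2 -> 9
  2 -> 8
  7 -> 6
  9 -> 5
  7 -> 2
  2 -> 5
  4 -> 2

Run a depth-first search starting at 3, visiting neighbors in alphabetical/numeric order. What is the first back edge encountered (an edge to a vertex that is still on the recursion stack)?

2→3

DFS from 3 (visiting neighbors in alphabetical/numeric order); mark gray on enter, black on exit:
3 gray
  7 gray
    2 gray
      2→3: 3 is gray → back edge
First back edge: 2 → 3.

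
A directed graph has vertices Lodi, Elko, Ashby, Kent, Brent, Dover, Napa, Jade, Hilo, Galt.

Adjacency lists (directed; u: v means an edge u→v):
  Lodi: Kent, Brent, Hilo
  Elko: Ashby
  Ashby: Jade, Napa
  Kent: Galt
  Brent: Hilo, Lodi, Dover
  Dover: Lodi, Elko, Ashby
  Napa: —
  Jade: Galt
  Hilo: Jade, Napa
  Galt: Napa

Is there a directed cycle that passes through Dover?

Dover is on a cycle iff Dover can reach itself via ≥1 edge.
Dover → Lodi → Brent → Dover — yes.

Yes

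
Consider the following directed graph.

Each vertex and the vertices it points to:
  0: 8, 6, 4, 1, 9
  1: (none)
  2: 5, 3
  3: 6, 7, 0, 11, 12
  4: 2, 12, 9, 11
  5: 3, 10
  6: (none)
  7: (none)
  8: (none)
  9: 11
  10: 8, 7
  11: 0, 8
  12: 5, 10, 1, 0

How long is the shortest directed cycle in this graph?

For each vertex v, BFS finds the shortest path from v back to v.
The shortest such closed walk is 3 → 12 → 5 → 3, length 3.

3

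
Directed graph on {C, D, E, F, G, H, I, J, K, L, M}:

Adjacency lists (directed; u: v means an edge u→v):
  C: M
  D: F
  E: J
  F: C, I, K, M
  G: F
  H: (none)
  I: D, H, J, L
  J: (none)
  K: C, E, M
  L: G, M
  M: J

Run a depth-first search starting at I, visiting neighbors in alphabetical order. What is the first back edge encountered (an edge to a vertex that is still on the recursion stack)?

DFS from I (visiting neighbors in alphabetical order); mark gray on enter, black on exit:
I gray
  D gray
    F gray
      C gray
        M gray
          J gray
          J black
        M black
      C black
      F→I: I is gray → back edge
First back edge: F → I.

F→I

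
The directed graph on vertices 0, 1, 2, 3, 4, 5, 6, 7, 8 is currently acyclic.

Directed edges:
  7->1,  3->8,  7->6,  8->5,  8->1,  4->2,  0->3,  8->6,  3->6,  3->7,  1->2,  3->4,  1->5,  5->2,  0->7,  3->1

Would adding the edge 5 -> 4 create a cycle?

No

Adding 5→4 creates a cycle iff 4 can already reach 5.
Explore from 4: no path reaches 5. The graph stays acyclic.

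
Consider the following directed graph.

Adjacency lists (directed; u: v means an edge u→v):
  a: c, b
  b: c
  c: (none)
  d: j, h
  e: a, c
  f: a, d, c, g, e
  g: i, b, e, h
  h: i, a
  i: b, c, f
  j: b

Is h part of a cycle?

Yes

h is on a cycle iff h can reach itself via ≥1 edge.
h → i → f → d → h — yes.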